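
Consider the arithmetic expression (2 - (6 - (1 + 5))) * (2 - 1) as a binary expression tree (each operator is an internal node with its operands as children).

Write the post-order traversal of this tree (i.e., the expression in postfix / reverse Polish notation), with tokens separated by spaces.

Post-order on an expression tree gives postfix notation: for each operator, emit left operand, right operand, then the operator.

2 6 1 5 + - - 2 1 - *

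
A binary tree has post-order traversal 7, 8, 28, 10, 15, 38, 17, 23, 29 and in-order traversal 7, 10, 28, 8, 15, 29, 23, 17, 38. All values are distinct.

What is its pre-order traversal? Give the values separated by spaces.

The last element of post-order is the root; it splits in-order into left and right subtrees.
Root 29: left subtree has 5 nodes {7, 10, 28, 8, 15}, right has 3 {23, 17, 38}.
  Root 15: left subtree has 4 nodes {7, 10, 28, 8}, right has 0 { }.
    Root 10: left subtree has 1 node {7}, right has 2 {28, 8}.
      Root 28: left subtree has 0 nodes { }, right has 1 {8}.
  Root 23: left subtree has 0 nodes { }, right has 2 {17, 38}.
    Root 17: left subtree has 0 nodes { }, right has 1 {38}.

29 15 10 7 28 8 23 17 38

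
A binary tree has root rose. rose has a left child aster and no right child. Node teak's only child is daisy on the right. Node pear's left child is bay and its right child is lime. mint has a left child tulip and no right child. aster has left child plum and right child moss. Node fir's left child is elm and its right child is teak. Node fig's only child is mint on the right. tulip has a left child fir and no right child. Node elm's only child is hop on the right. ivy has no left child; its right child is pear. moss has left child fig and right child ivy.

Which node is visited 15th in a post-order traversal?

aster

Post-order visits the left subtree, then the right subtree, then the node.
At rose: go left to aster.
  At aster: go left to plum.
    plum is a leaf — visit plum.
  At aster: go right to moss.
    At moss: go left to fig.
      At fig: no left child.
      At fig: go right to mint.
        At mint: go left to tulip.
          At tulip: go left to fir.
            At fir: go left to elm.
              At elm: no left child.
              At elm: go right to hop.
                hop is a leaf — visit hop.
              Visit elm.
            At fir: go right to teak.
              At teak: no left child.
              At teak: go right to daisy.
                daisy is a leaf — visit daisy.
              Visit teak.
            Visit fir.
          At tulip: no right child.
          Visit tulip.
        At mint: no right child.
        Visit mint.
      Visit fig.
    At moss: go right to ivy.
      At ivy: no left child.
      At ivy: go right to pear.
        At pear: go left to bay.
          bay is a leaf — visit bay.
        At pear: go right to lime.
          lime is a leaf — visit lime.
        Visit pear.
      Visit ivy.
    Visit moss.
  Visit aster.
At rose: no right child.
Visit rose.
Full post-order sequence: plum, hop, elm, daisy, teak, fir, tulip, mint, fig, bay, lime, pear, ivy, moss, aster, rose.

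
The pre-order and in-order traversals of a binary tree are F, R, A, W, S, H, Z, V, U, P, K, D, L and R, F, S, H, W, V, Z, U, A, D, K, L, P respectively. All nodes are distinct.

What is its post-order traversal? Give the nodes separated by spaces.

The first element of pre-order is the root; it splits in-order into left and right subtrees.
Root F: left subtree has 1 node {R}, right has 11 {S, H, W, V, Z, U, A, D, K, L, P}.
  Root A: left subtree has 6 nodes {S, H, W, V, Z, U}, right has 4 {D, K, L, P}.
    Root W: left subtree has 2 nodes {S, H}, right has 3 {V, Z, U}.
      Root S: left subtree has 0 nodes { }, right has 1 {H}.
      Root Z: left subtree has 1 node {V}, right has 1 {U}.
    Root P: left subtree has 3 nodes {D, K, L}, right has 0 { }.
      Root K: left subtree has 1 node {D}, right has 1 {L}.

R H S V U Z W D L K P A F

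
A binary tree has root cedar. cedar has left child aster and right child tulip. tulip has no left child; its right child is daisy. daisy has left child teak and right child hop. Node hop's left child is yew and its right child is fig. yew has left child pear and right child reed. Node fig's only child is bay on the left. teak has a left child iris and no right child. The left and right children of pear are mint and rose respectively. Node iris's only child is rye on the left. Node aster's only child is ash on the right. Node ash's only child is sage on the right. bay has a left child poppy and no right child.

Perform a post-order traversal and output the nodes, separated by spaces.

sage ash aster rye iris teak mint rose pear reed yew poppy bay fig hop daisy tulip cedar

Post-order visits the left subtree, then the right subtree, then the node.
At cedar: go left to aster.
  At aster: no left child.
  At aster: go right to ash.
    At ash: no left child.
    At ash: go right to sage.
      sage is a leaf — visit sage.
    Visit ash.
  Visit aster.
At cedar: go right to tulip.
  At tulip: no left child.
  At tulip: go right to daisy.
    At daisy: go left to teak.
      At teak: go left to iris.
        At iris: go left to rye.
          rye is a leaf — visit rye.
        At iris: no right child.
        Visit iris.
      At teak: no right child.
      Visit teak.
    At daisy: go right to hop.
      At hop: go left to yew.
        At yew: go left to pear.
          At pear: go left to mint.
            mint is a leaf — visit mint.
          At pear: go right to rose.
            rose is a leaf — visit rose.
          Visit pear.
        At yew: go right to reed.
          reed is a leaf — visit reed.
        Visit yew.
      At hop: go right to fig.
        At fig: go left to bay.
          At bay: go left to poppy.
            poppy is a leaf — visit poppy.
          At bay: no right child.
          Visit bay.
        At fig: no right child.
        Visit fig.
      Visit hop.
    Visit daisy.
  Visit tulip.
Visit cedar.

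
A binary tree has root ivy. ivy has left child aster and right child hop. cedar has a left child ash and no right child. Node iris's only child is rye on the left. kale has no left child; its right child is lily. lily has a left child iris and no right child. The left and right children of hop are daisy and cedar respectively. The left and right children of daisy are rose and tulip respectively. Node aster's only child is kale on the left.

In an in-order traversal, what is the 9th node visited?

tulip

In-order visits the left subtree, then the node, then the right subtree.
At ivy: go left to aster.
  At aster: go left to kale.
    At kale: no left child.
    Visit kale.
    At kale: go right to lily.
      At lily: go left to iris.
        At iris: go left to rye.
          rye is a leaf — visit rye.
        Visit iris.
        At iris: no right child.
      Visit lily.
      At lily: no right child.
  Visit aster.
  At aster: no right child.
Visit ivy.
At ivy: go right to hop.
  At hop: go left to daisy.
    At daisy: go left to rose.
      rose is a leaf — visit rose.
    Visit daisy.
    At daisy: go right to tulip.
      tulip is a leaf — visit tulip.
  Visit hop.
  At hop: go right to cedar.
    At cedar: go left to ash.
      ash is a leaf — visit ash.
    Visit cedar.
    At cedar: no right child.
Full in-order sequence: kale, rye, iris, lily, aster, ivy, rose, daisy, tulip, hop, ash, cedar.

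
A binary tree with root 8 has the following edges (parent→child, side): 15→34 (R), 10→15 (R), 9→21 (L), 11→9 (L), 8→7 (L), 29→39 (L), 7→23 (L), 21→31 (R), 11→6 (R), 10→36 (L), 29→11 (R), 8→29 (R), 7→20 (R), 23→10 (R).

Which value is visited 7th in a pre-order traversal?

34

Pre-order visits the node, then its left subtree, then its right subtree.
Visit 8.
At 8: go left to 7.
  Visit 7.
  At 7: go left to 23.
    Visit 23.
    At 23: no left child.
    At 23: go right to 10.
      Visit 10.
      At 10: go left to 36.
        36 is a leaf — visit 36.
      At 10: go right to 15.
        Visit 15.
        At 15: no left child.
        At 15: go right to 34.
          34 is a leaf — visit 34.
  At 7: go right to 20.
    20 is a leaf — visit 20.
At 8: go right to 29.
  Visit 29.
  At 29: go left to 39.
    39 is a leaf — visit 39.
  At 29: go right to 11.
    Visit 11.
    At 11: go left to 9.
      Visit 9.
      At 9: go left to 21.
        Visit 21.
        At 21: no left child.
        At 21: go right to 31.
          31 is a leaf — visit 31.
      At 9: no right child.
    At 11: go right to 6.
      6 is a leaf — visit 6.
Full pre-order sequence: 8, 7, 23, 10, 36, 15, 34, 20, 29, 39, 11, 9, 21, 31, 6.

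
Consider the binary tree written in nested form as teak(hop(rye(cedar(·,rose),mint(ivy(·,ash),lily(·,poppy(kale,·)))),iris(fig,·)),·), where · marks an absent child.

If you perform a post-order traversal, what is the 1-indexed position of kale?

5

Post-order visits the left subtree, then the right subtree, then the node.
At teak: go left to hop.
  At hop: go left to rye.
    At rye: go left to cedar.
      At cedar: no left child.
      At cedar: go right to rose.
        rose is a leaf — visit rose.
      Visit cedar.
    At rye: go right to mint.
      At mint: go left to ivy.
        At ivy: no left child.
        At ivy: go right to ash.
          ash is a leaf — visit ash.
        Visit ivy.
      At mint: go right to lily.
        At lily: no left child.
        At lily: go right to poppy.
          At poppy: go left to kale.
            kale is a leaf — visit kale.
          At poppy: no right child.
          Visit poppy.
        Visit lily.
      Visit mint.
    Visit rye.
  At hop: go right to iris.
    At iris: go left to fig.
      fig is a leaf — visit fig.
    At iris: no right child.
    Visit iris.
  Visit hop.
At teak: no right child.
Visit teak.
Full post-order sequence: rose, cedar, ash, ivy, kale, poppy, lily, mint, rye, fig, iris, hop, teak.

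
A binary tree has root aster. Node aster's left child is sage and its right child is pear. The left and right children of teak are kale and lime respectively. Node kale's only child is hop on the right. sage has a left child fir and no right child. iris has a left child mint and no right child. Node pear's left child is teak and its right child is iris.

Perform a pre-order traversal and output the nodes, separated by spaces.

aster sage fir pear teak kale hop lime iris mint

Pre-order visits the node, then its left subtree, then its right subtree.
Visit aster.
At aster: go left to sage.
  Visit sage.
  At sage: go left to fir.
    fir is a leaf — visit fir.
  At sage: no right child.
At aster: go right to pear.
  Visit pear.
  At pear: go left to teak.
    Visit teak.
    At teak: go left to kale.
      Visit kale.
      At kale: no left child.
      At kale: go right to hop.
        hop is a leaf — visit hop.
    At teak: go right to lime.
      lime is a leaf — visit lime.
  At pear: go right to iris.
    Visit iris.
    At iris: go left to mint.
      mint is a leaf — visit mint.
    At iris: no right child.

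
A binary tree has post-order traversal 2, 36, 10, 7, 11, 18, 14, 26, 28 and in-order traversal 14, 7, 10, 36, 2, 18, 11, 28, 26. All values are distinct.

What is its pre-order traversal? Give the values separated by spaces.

28 14 18 7 10 36 2 11 26

The last element of post-order is the root; it splits in-order into left and right subtrees.
Root 28: left subtree has 7 nodes {14, 7, 10, 36, 2, 18, 11}, right has 1 {26}.
  Root 14: left subtree has 0 nodes { }, right has 6 {7, 10, 36, 2, 18, 11}.
    Root 18: left subtree has 4 nodes {7, 10, 36, 2}, right has 1 {11}.
      Root 7: left subtree has 0 nodes { }, right has 3 {10, 36, 2}.
        Root 10: left subtree has 0 nodes { }, right has 2 {36, 2}.
          Root 36: left subtree has 0 nodes { }, right has 1 {2}.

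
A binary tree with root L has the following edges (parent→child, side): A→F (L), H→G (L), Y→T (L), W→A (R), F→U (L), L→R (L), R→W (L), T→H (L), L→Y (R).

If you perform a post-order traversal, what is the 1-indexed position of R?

Post-order visits the left subtree, then the right subtree, then the node.
At L: go left to R.
  At R: go left to W.
    At W: no left child.
    At W: go right to A.
      At A: go left to F.
        At F: go left to U.
          U is a leaf — visit U.
        At F: no right child.
        Visit F.
      At A: no right child.
      Visit A.
    Visit W.
  At R: no right child.
  Visit R.
At L: go right to Y.
  At Y: go left to T.
    At T: go left to H.
      At H: go left to G.
        G is a leaf — visit G.
      At H: no right child.
      Visit H.
    At T: no right child.
    Visit T.
  At Y: no right child.
  Visit Y.
Visit L.
Full post-order sequence: U, F, A, W, R, G, H, T, Y, L.

5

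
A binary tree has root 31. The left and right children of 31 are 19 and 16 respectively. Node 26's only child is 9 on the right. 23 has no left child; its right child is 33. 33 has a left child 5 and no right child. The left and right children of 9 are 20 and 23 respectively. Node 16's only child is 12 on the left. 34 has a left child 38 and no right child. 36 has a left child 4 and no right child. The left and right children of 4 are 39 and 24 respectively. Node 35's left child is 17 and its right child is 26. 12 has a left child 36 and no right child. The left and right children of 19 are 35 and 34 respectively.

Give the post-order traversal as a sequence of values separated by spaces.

17 20 5 33 23 9 26 35 38 34 19 39 24 4 36 12 16 31

Post-order visits the left subtree, then the right subtree, then the node.
At 31: go left to 19.
  At 19: go left to 35.
    At 35: go left to 17.
      17 is a leaf — visit 17.
    At 35: go right to 26.
      At 26: no left child.
      At 26: go right to 9.
        At 9: go left to 20.
          20 is a leaf — visit 20.
        At 9: go right to 23.
          At 23: no left child.
          At 23: go right to 33.
            At 33: go left to 5.
              5 is a leaf — visit 5.
            At 33: no right child.
            Visit 33.
          Visit 23.
        Visit 9.
      Visit 26.
    Visit 35.
  At 19: go right to 34.
    At 34: go left to 38.
      38 is a leaf — visit 38.
    At 34: no right child.
    Visit 34.
  Visit 19.
At 31: go right to 16.
  At 16: go left to 12.
    At 12: go left to 36.
      At 36: go left to 4.
        At 4: go left to 39.
          39 is a leaf — visit 39.
        At 4: go right to 24.
          24 is a leaf — visit 24.
        Visit 4.
      At 36: no right child.
      Visit 36.
    At 12: no right child.
    Visit 12.
  At 16: no right child.
  Visit 16.
Visit 31.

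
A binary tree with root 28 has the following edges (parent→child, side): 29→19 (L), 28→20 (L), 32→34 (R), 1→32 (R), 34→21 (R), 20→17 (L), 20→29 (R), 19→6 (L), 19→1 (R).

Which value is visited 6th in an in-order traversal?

In-order visits the left subtree, then the node, then the right subtree.
At 28: go left to 20.
  At 20: go left to 17.
    17 is a leaf — visit 17.
  Visit 20.
  At 20: go right to 29.
    At 29: go left to 19.
      At 19: go left to 6.
        6 is a leaf — visit 6.
      Visit 19.
      At 19: go right to 1.
        At 1: no left child.
        Visit 1.
        At 1: go right to 32.
          At 32: no left child.
          Visit 32.
          At 32: go right to 34.
            At 34: no left child.
            Visit 34.
            At 34: go right to 21.
              21 is a leaf — visit 21.
    Visit 29.
    At 29: no right child.
Visit 28.
At 28: no right child.
Full in-order sequence: 17, 20, 6, 19, 1, 32, 34, 21, 29, 28.

32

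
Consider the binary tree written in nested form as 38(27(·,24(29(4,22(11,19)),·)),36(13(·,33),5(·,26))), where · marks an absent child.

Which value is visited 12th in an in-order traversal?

In-order visits the left subtree, then the node, then the right subtree.
At 38: go left to 27.
  At 27: no left child.
  Visit 27.
  At 27: go right to 24.
    At 24: go left to 29.
      At 29: go left to 4.
        4 is a leaf — visit 4.
      Visit 29.
      At 29: go right to 22.
        At 22: go left to 11.
          11 is a leaf — visit 11.
        Visit 22.
        At 22: go right to 19.
          19 is a leaf — visit 19.
    Visit 24.
    At 24: no right child.
Visit 38.
At 38: go right to 36.
  At 36: go left to 13.
    At 13: no left child.
    Visit 13.
    At 13: go right to 33.
      33 is a leaf — visit 33.
  Visit 36.
  At 36: go right to 5.
    At 5: no left child.
    Visit 5.
    At 5: go right to 26.
      26 is a leaf — visit 26.
Full in-order sequence: 27, 4, 29, 11, 22, 19, 24, 38, 13, 33, 36, 5, 26.

5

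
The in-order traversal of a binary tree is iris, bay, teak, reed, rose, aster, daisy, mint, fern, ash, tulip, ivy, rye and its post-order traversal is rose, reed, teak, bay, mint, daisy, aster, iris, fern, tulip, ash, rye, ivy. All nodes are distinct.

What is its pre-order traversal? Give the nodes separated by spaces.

The last element of post-order is the root; it splits in-order into left and right subtrees.
Root ivy: left subtree has 11 nodes {iris, bay, teak, reed, rose, aster, daisy, mint, fern, ash, tulip}, right has 1 {rye}.
  Root ash: left subtree has 9 nodes {iris, bay, teak, reed, rose, aster, daisy, mint, fern}, right has 1 {tulip}.
    Root fern: left subtree has 8 nodes {iris, bay, teak, reed, rose, aster, daisy, mint}, right has 0 { }.
      Root iris: left subtree has 0 nodes { }, right has 7 {bay, teak, reed, rose, aster, daisy, mint}.
        Root aster: left subtree has 4 nodes {bay, teak, reed, rose}, right has 2 {daisy, mint}.
          Root bay: left subtree has 0 nodes { }, right has 3 {teak, reed, rose}.
            Root teak: left subtree has 0 nodes { }, right has 2 {reed, rose}.
              Root reed: left subtree has 0 nodes { }, right has 1 {rose}.
          Root daisy: left subtree has 0 nodes { }, right has 1 {mint}.

ivy ash fern iris aster bay teak reed rose daisy mint tulip rye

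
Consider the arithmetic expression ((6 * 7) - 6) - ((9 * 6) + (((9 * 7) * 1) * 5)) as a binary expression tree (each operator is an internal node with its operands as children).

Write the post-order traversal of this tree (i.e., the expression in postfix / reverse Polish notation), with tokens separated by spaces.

6 7 * 6 - 9 6 * 9 7 * 1 * 5 * + -

Post-order on an expression tree gives postfix notation: for each operator, emit left operand, right operand, then the operator.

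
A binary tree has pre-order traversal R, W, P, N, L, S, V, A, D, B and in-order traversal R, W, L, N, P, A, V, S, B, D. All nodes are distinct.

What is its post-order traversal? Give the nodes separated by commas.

L, N, A, V, B, D, S, P, W, R

The first element of pre-order is the root; it splits in-order into left and right subtrees.
Root R: left subtree has 0 nodes { }, right has 9 {W, L, N, P, A, V, S, B, D}.
  Root W: left subtree has 0 nodes { }, right has 8 {L, N, P, A, V, S, B, D}.
    Root P: left subtree has 2 nodes {L, N}, right has 5 {A, V, S, B, D}.
      Root N: left subtree has 1 node {L}, right has 0 { }.
      Root S: left subtree has 2 nodes {A, V}, right has 2 {B, D}.
        Root V: left subtree has 1 node {A}, right has 0 { }.
        Root D: left subtree has 1 node {B}, right has 0 { }.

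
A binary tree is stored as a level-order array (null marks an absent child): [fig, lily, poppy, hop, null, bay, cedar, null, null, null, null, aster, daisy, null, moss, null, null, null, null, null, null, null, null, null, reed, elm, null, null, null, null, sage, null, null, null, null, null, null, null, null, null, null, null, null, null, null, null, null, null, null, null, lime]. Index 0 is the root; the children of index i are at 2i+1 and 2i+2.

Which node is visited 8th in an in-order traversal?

elm

In-order visits the left subtree, then the node, then the right subtree.
At fig: go left to lily.
  At lily: go left to hop.
    hop is a leaf — visit hop.
  Visit lily.
  At lily: no right child.
Visit fig.
At fig: go right to poppy.
  At poppy: go left to bay.
    At bay: go left to aster.
      At aster: no left child.
      Visit aster.
      At aster: go right to reed.
        At reed: no left child.
        Visit reed.
        At reed: go right to lime.
          lime is a leaf — visit lime.
    Visit bay.
    At bay: go right to daisy.
      At daisy: go left to elm.
        elm is a leaf — visit elm.
      Visit daisy.
      At daisy: no right child.
  Visit poppy.
  At poppy: go right to cedar.
    At cedar: no left child.
    Visit cedar.
    At cedar: go right to moss.
      At moss: no left child.
      Visit moss.
      At moss: go right to sage.
        sage is a leaf — visit sage.
Full in-order sequence: hop, lily, fig, aster, reed, lime, bay, elm, daisy, poppy, cedar, moss, sage.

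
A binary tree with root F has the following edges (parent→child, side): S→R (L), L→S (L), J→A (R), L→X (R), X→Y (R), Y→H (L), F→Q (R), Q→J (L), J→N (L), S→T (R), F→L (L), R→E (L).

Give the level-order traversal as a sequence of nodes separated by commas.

F, L, Q, S, X, J, R, T, Y, N, A, E, H

Level-order visits nodes level by level from the root, left to right within each level.
Level 0: F
Level 1: L, Q
Level 2: S, X, J
Level 3: R, T, Y, N, A
Level 4: E, H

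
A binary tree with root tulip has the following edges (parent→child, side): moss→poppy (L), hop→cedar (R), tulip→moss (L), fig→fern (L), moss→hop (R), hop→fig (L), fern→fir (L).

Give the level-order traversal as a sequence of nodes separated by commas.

Level-order visits nodes level by level from the root, left to right within each level.
Level 0: tulip
Level 1: moss
Level 2: poppy, hop
Level 3: fig, cedar
Level 4: fern
Level 5: fir

tulip, moss, poppy, hop, fig, cedar, fern, fir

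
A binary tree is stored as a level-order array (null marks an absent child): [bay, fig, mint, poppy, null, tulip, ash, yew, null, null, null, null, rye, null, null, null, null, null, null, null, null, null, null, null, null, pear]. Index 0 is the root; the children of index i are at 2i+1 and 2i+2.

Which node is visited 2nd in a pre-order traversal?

fig

Pre-order visits the node, then its left subtree, then its right subtree.
Visit bay.
At bay: go left to fig.
  Visit fig.
  At fig: go left to poppy.
    Visit poppy.
    At poppy: go left to yew.
      yew is a leaf — visit yew.
    At poppy: no right child.
  At fig: no right child.
At bay: go right to mint.
  Visit mint.
  At mint: go left to tulip.
    Visit tulip.
    At tulip: no left child.
    At tulip: go right to rye.
      Visit rye.
      At rye: go left to pear.
        pear is a leaf — visit pear.
      At rye: no right child.
  At mint: go right to ash.
    ash is a leaf — visit ash.
Full pre-order sequence: bay, fig, poppy, yew, mint, tulip, rye, pear, ash.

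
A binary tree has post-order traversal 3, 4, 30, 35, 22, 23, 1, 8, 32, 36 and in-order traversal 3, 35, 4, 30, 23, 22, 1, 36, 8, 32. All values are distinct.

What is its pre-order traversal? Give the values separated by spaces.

The last element of post-order is the root; it splits in-order into left and right subtrees.
Root 36: left subtree has 7 nodes {3, 35, 4, 30, 23, 22, 1}, right has 2 {8, 32}.
  Root 1: left subtree has 6 nodes {3, 35, 4, 30, 23, 22}, right has 0 { }.
    Root 23: left subtree has 4 nodes {3, 35, 4, 30}, right has 1 {22}.
      Root 35: left subtree has 1 node {3}, right has 2 {4, 30}.
        Root 30: left subtree has 1 node {4}, right has 0 { }.
  Root 32: left subtree has 1 node {8}, right has 0 { }.

36 1 23 35 3 30 4 22 32 8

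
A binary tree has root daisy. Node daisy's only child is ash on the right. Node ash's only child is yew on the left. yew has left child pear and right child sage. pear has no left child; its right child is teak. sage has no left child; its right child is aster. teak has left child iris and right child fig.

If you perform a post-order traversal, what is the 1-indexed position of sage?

Post-order visits the left subtree, then the right subtree, then the node.
At daisy: no left child.
At daisy: go right to ash.
  At ash: go left to yew.
    At yew: go left to pear.
      At pear: no left child.
      At pear: go right to teak.
        At teak: go left to iris.
          iris is a leaf — visit iris.
        At teak: go right to fig.
          fig is a leaf — visit fig.
        Visit teak.
      Visit pear.
    At yew: go right to sage.
      At sage: no left child.
      At sage: go right to aster.
        aster is a leaf — visit aster.
      Visit sage.
    Visit yew.
  At ash: no right child.
  Visit ash.
Visit daisy.
Full post-order sequence: iris, fig, teak, pear, aster, sage, yew, ash, daisy.

6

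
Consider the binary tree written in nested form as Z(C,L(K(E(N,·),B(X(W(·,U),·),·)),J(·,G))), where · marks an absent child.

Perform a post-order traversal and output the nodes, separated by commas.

C, N, E, U, W, X, B, K, G, J, L, Z

Post-order visits the left subtree, then the right subtree, then the node.
At Z: go left to C.
  C is a leaf — visit C.
At Z: go right to L.
  At L: go left to K.
    At K: go left to E.
      At E: go left to N.
        N is a leaf — visit N.
      At E: no right child.
      Visit E.
    At K: go right to B.
      At B: go left to X.
        At X: go left to W.
          At W: no left child.
          At W: go right to U.
            U is a leaf — visit U.
          Visit W.
        At X: no right child.
        Visit X.
      At B: no right child.
      Visit B.
    Visit K.
  At L: go right to J.
    At J: no left child.
    At J: go right to G.
      G is a leaf — visit G.
    Visit J.
  Visit L.
Visit Z.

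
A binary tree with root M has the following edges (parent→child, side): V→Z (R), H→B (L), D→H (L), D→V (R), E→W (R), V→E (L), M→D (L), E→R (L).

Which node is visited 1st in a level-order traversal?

M

Level-order visits nodes level by level from the root, left to right within each level.
Level 0: M
Level 1: D
Level 2: H, V
Level 3: B, E, Z
Level 4: R, W
Full level-order sequence: M, D, H, V, B, E, Z, R, W.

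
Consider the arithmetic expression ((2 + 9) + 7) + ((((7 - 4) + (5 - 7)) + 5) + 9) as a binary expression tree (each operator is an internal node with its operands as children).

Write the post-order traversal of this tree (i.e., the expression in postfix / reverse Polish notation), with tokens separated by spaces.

2 9 + 7 + 7 4 - 5 7 - + 5 + 9 + +

Post-order on an expression tree gives postfix notation: for each operator, emit left operand, right operand, then the operator.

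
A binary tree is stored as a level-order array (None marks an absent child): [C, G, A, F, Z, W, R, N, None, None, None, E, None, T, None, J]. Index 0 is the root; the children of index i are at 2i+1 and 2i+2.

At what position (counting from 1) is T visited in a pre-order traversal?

Pre-order visits the node, then its left subtree, then its right subtree.
Visit C.
At C: go left to G.
  Visit G.
  At G: go left to F.
    Visit F.
    At F: go left to N.
      Visit N.
      At N: go left to J.
        J is a leaf — visit J.
      At N: no right child.
    At F: no right child.
  At G: go right to Z.
    Z is a leaf — visit Z.
At C: go right to A.
  Visit A.
  At A: go left to W.
    Visit W.
    At W: go left to E.
      E is a leaf — visit E.
    At W: no right child.
  At A: go right to R.
    Visit R.
    At R: go left to T.
      T is a leaf — visit T.
    At R: no right child.
Full pre-order sequence: C, G, F, N, J, Z, A, W, E, R, T.

11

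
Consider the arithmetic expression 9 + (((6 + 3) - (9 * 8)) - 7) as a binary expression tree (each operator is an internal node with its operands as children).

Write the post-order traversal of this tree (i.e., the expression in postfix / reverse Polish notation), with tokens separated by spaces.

9 6 3 + 9 8 * - 7 - +

Post-order on an expression tree gives postfix notation: for each operator, emit left operand, right operand, then the operator.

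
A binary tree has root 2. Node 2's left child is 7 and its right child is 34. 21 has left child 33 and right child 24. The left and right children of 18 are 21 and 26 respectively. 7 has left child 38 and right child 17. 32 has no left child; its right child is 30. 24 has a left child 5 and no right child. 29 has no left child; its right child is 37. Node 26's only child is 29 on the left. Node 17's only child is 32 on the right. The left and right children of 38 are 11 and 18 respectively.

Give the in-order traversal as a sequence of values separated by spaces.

11 38 33 21 5 24 18 29 37 26 7 17 32 30 2 34

In-order visits the left subtree, then the node, then the right subtree.
At 2: go left to 7.
  At 7: go left to 38.
    At 38: go left to 11.
      11 is a leaf — visit 11.
    Visit 38.
    At 38: go right to 18.
      At 18: go left to 21.
        At 21: go left to 33.
          33 is a leaf — visit 33.
        Visit 21.
        At 21: go right to 24.
          At 24: go left to 5.
            5 is a leaf — visit 5.
          Visit 24.
          At 24: no right child.
      Visit 18.
      At 18: go right to 26.
        At 26: go left to 29.
          At 29: no left child.
          Visit 29.
          At 29: go right to 37.
            37 is a leaf — visit 37.
        Visit 26.
        At 26: no right child.
  Visit 7.
  At 7: go right to 17.
    At 17: no left child.
    Visit 17.
    At 17: go right to 32.
      At 32: no left child.
      Visit 32.
      At 32: go right to 30.
        30 is a leaf — visit 30.
Visit 2.
At 2: go right to 34.
  34 is a leaf — visit 34.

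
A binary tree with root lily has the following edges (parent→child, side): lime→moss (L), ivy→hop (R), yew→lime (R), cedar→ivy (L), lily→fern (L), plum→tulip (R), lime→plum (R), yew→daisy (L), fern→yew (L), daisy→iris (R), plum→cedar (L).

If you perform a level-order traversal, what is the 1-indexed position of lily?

1

Level-order visits nodes level by level from the root, left to right within each level.
Level 0: lily
Level 1: fern
Level 2: yew
Level 3: daisy, lime
Level 4: iris, moss, plum
Level 5: cedar, tulip
Level 6: ivy
Level 7: hop
Full level-order sequence: lily, fern, yew, daisy, lime, iris, moss, plum, cedar, tulip, ivy, hop.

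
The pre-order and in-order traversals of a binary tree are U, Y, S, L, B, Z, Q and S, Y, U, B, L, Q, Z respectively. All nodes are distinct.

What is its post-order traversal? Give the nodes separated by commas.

S, Y, B, Q, Z, L, U

The first element of pre-order is the root; it splits in-order into left and right subtrees.
Root U: left subtree has 2 nodes {S, Y}, right has 4 {B, L, Q, Z}.
  Root Y: left subtree has 1 node {S}, right has 0 { }.
  Root L: left subtree has 1 node {B}, right has 2 {Q, Z}.
    Root Z: left subtree has 1 node {Q}, right has 0 { }.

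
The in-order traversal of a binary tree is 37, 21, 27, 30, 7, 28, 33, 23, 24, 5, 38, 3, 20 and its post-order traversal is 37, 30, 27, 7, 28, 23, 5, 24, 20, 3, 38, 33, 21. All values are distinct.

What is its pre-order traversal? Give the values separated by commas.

21, 37, 33, 28, 7, 27, 30, 38, 24, 23, 5, 3, 20

The last element of post-order is the root; it splits in-order into left and right subtrees.
Root 21: left subtree has 1 node {37}, right has 11 {27, 30, 7, 28, 33, 23, 24, 5, 38, 3, 20}.
  Root 33: left subtree has 4 nodes {27, 30, 7, 28}, right has 6 {23, 24, 5, 38, 3, 20}.
    Root 28: left subtree has 3 nodes {27, 30, 7}, right has 0 { }.
      Root 7: left subtree has 2 nodes {27, 30}, right has 0 { }.
        Root 27: left subtree has 0 nodes { }, right has 1 {30}.
    Root 38: left subtree has 3 nodes {23, 24, 5}, right has 2 {3, 20}.
      Root 24: left subtree has 1 node {23}, right has 1 {5}.
      Root 3: left subtree has 0 nodes { }, right has 1 {20}.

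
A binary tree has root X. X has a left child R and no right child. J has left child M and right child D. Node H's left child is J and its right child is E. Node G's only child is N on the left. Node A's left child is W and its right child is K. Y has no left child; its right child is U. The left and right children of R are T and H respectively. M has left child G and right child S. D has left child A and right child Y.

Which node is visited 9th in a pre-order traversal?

S

Pre-order visits the node, then its left subtree, then its right subtree.
Visit X.
At X: go left to R.
  Visit R.
  At R: go left to T.
    T is a leaf — visit T.
  At R: go right to H.
    Visit H.
    At H: go left to J.
      Visit J.
      At J: go left to M.
        Visit M.
        At M: go left to G.
          Visit G.
          At G: go left to N.
            N is a leaf — visit N.
          At G: no right child.
        At M: go right to S.
          S is a leaf — visit S.
      At J: go right to D.
        Visit D.
        At D: go left to A.
          Visit A.
          At A: go left to W.
            W is a leaf — visit W.
          At A: go right to K.
            K is a leaf — visit K.
        At D: go right to Y.
          Visit Y.
          At Y: no left child.
          At Y: go right to U.
            U is a leaf — visit U.
    At H: go right to E.
      E is a leaf — visit E.
At X: no right child.
Full pre-order sequence: X, R, T, H, J, M, G, N, S, D, A, W, K, Y, U, E.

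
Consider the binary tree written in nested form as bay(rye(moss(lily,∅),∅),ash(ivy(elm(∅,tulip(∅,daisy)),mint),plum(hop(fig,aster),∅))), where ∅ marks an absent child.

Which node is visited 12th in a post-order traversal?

Post-order visits the left subtree, then the right subtree, then the node.
At bay: go left to rye.
  At rye: go left to moss.
    At moss: go left to lily.
      lily is a leaf — visit lily.
    At moss: no right child.
    Visit moss.
  At rye: no right child.
  Visit rye.
At bay: go right to ash.
  At ash: go left to ivy.
    At ivy: go left to elm.
      At elm: no left child.
      At elm: go right to tulip.
        At tulip: no left child.
        At tulip: go right to daisy.
          daisy is a leaf — visit daisy.
        Visit tulip.
      Visit elm.
    At ivy: go right to mint.
      mint is a leaf — visit mint.
    Visit ivy.
  At ash: go right to plum.
    At plum: go left to hop.
      At hop: go left to fig.
        fig is a leaf — visit fig.
      At hop: go right to aster.
        aster is a leaf — visit aster.
      Visit hop.
    At plum: no right child.
    Visit plum.
  Visit ash.
Visit bay.
Full post-order sequence: lily, moss, rye, daisy, tulip, elm, mint, ivy, fig, aster, hop, plum, ash, bay.

plum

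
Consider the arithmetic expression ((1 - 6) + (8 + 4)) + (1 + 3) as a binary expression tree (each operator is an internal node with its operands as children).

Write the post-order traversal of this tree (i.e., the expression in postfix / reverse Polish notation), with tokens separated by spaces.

Post-order on an expression tree gives postfix notation: for each operator, emit left operand, right operand, then the operator.

1 6 - 8 4 + + 1 3 + +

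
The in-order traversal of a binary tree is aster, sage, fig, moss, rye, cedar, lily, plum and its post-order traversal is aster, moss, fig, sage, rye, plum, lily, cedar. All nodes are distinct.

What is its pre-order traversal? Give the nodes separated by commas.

The last element of post-order is the root; it splits in-order into left and right subtrees.
Root cedar: left subtree has 5 nodes {aster, sage, fig, moss, rye}, right has 2 {lily, plum}.
  Root rye: left subtree has 4 nodes {aster, sage, fig, moss}, right has 0 { }.
    Root sage: left subtree has 1 node {aster}, right has 2 {fig, moss}.
      Root fig: left subtree has 0 nodes { }, right has 1 {moss}.
  Root lily: left subtree has 0 nodes { }, right has 1 {plum}.

cedar, rye, sage, aster, fig, moss, lily, plum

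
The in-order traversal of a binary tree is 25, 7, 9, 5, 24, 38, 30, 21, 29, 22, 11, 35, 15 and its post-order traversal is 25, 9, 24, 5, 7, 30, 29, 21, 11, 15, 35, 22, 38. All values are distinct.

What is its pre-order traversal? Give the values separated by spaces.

The last element of post-order is the root; it splits in-order into left and right subtrees.
Root 38: left subtree has 5 nodes {25, 7, 9, 5, 24}, right has 7 {30, 21, 29, 22, 11, 35, 15}.
  Root 7: left subtree has 1 node {25}, right has 3 {9, 5, 24}.
    Root 5: left subtree has 1 node {9}, right has 1 {24}.
  Root 22: left subtree has 3 nodes {30, 21, 29}, right has 3 {11, 35, 15}.
    Root 21: left subtree has 1 node {30}, right has 1 {29}.
    Root 35: left subtree has 1 node {11}, right has 1 {15}.

38 7 25 5 9 24 22 21 30 29 35 11 15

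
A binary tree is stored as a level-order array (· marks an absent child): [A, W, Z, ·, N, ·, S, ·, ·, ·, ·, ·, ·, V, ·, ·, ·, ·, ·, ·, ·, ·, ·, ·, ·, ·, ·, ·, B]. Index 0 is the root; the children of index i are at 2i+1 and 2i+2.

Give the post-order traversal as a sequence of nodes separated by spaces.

N W B V S Z A

Post-order visits the left subtree, then the right subtree, then the node.
At A: go left to W.
  At W: no left child.
  At W: go right to N.
    N is a leaf — visit N.
  Visit W.
At A: go right to Z.
  At Z: no left child.
  At Z: go right to S.
    At S: go left to V.
      At V: no left child.
      At V: go right to B.
        B is a leaf — visit B.
      Visit V.
    At S: no right child.
    Visit S.
  Visit Z.
Visit A.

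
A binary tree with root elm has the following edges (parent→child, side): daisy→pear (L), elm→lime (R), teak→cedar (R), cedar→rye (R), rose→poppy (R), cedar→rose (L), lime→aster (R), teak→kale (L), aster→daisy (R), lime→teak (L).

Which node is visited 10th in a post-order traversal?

lime

Post-order visits the left subtree, then the right subtree, then the node.
At elm: no left child.
At elm: go right to lime.
  At lime: go left to teak.
    At teak: go left to kale.
      kale is a leaf — visit kale.
    At teak: go right to cedar.
      At cedar: go left to rose.
        At rose: no left child.
        At rose: go right to poppy.
          poppy is a leaf — visit poppy.
        Visit rose.
      At cedar: go right to rye.
        rye is a leaf — visit rye.
      Visit cedar.
    Visit teak.
  At lime: go right to aster.
    At aster: no left child.
    At aster: go right to daisy.
      At daisy: go left to pear.
        pear is a leaf — visit pear.
      At daisy: no right child.
      Visit daisy.
    Visit aster.
  Visit lime.
Visit elm.
Full post-order sequence: kale, poppy, rose, rye, cedar, teak, pear, daisy, aster, lime, elm.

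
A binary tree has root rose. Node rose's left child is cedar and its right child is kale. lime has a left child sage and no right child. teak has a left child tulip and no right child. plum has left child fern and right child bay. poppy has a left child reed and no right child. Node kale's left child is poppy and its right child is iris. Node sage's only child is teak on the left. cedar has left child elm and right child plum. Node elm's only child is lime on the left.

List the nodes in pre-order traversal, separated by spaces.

Pre-order visits the node, then its left subtree, then its right subtree.
Visit rose.
At rose: go left to cedar.
  Visit cedar.
  At cedar: go left to elm.
    Visit elm.
    At elm: go left to lime.
      Visit lime.
      At lime: go left to sage.
        Visit sage.
        At sage: go left to teak.
          Visit teak.
          At teak: go left to tulip.
            tulip is a leaf — visit tulip.
          At teak: no right child.
        At sage: no right child.
      At lime: no right child.
    At elm: no right child.
  At cedar: go right to plum.
    Visit plum.
    At plum: go left to fern.
      fern is a leaf — visit fern.
    At plum: go right to bay.
      bay is a leaf — visit bay.
At rose: go right to kale.
  Visit kale.
  At kale: go left to poppy.
    Visit poppy.
    At poppy: go left to reed.
      reed is a leaf — visit reed.
    At poppy: no right child.
  At kale: go right to iris.
    iris is a leaf — visit iris.

rose cedar elm lime sage teak tulip plum fern bay kale poppy reed iris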